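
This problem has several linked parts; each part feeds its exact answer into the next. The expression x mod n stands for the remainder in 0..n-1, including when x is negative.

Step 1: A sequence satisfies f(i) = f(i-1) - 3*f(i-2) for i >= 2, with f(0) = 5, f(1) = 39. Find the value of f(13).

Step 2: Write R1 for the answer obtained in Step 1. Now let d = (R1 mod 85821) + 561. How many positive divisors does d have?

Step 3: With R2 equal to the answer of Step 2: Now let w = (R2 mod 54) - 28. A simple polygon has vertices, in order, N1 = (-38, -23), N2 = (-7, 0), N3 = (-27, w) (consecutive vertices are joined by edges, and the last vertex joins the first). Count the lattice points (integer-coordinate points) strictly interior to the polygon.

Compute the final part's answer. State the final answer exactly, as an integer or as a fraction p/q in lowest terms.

Step 1: f(2) = 1*(39) - 3*(5) = 24; iterating: f(2)=24, f(3)=-93, f(4)=-165, f(5)=114, f(6)=609, f(7)=267, f(8)=-1560, f(9)=-2361, f(10)=2319, f(11)=9402, f(12)=2445, f(13)=-25761; answer -25761
Step 2: R1 = -25761; d = 60621; 60621 = 3 * 11^2 * 167; number of divisors = (1+1) * (2+1) * (1+1) = 12; answer 12
Step 3: R2 = 12; w = -16; cross terms: (-38*0 - -7*-23)=-161, (-7*-16 - -27*0)=112, (-27*-23 - -38*-16)=13; twice the area = |-36| = 36; area = 18; boundary points = 1 + 4 + 1 = 6; strictly interior points = area - boundary/2 + 1 = 16; answer 16

16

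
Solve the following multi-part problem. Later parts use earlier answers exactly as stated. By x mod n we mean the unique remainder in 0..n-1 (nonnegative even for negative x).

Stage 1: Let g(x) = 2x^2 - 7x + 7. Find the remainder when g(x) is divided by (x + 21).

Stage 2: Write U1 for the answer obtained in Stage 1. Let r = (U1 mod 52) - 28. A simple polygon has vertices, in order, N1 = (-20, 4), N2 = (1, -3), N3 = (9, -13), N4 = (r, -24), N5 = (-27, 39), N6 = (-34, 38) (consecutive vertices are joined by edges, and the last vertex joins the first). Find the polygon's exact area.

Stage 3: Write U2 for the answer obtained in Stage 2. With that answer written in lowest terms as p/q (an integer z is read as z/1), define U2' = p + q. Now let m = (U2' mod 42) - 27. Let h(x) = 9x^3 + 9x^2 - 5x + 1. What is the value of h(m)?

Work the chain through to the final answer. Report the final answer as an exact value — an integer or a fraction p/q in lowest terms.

Stage 1: remainder = value at the root: 2*(-21)^2 - 7*(-21)^1 + 7 = (882) + (147) + (7) = 1036; answer 1036
Stage 2: U1 = 1036; r = 20; cross terms: (-20*-3 - 1*4)=56, (1*-13 - 9*-3)=14, (9*-24 - 20*-13)=44, (20*39 - -27*-24)=132, (-27*38 - -34*39)=300, (-34*4 - -20*38)=624; twice the area = |1170| = 1170; area = 585; answer 585
Stage 3: U2 = 585; threaded value p + q = 586; m = 13; 9*(13)^3 + 9*(13)^2 - 5*(13)^1 + 1 = (19773) + (1521) + (-65) + (1) = 21230; answer 21230

21230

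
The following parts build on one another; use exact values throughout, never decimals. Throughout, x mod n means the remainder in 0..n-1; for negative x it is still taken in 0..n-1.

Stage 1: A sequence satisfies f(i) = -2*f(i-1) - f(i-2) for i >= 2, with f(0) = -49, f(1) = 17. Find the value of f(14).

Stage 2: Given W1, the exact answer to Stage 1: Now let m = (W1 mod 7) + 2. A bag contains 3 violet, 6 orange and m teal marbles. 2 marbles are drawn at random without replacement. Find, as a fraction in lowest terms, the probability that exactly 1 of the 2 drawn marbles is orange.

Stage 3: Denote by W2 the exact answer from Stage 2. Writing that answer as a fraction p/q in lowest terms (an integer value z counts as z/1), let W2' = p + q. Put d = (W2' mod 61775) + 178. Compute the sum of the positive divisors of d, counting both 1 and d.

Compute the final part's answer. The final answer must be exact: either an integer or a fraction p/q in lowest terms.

Stage 1: f(2) = -2*(17) - 1*(-49) = 15; iterating: f(2)=15, f(3)=-47, f(4)=79, f(5)=-111, f(6)=143, f(7)=-175, f(8)=207, f(9)=-239, f(10)=271, f(11)=-303, f(12)=335, f(13)=-367, f(14)=399; answer 399
Stage 2: W1 = 399; m = 2; total draws C(11,2) = 55; favorable C(6,1)*C(5,1) = 30; P = 6/11; answer 6/11
Stage 3: W2 = 6/11; threaded value p + q = 17; d = 195; 195 = 3 * 5 * 13; sigma = (1 + 3) * (1 + 5) * (1 + 13) = 4 * 6 * 14 = 336; answer 336

336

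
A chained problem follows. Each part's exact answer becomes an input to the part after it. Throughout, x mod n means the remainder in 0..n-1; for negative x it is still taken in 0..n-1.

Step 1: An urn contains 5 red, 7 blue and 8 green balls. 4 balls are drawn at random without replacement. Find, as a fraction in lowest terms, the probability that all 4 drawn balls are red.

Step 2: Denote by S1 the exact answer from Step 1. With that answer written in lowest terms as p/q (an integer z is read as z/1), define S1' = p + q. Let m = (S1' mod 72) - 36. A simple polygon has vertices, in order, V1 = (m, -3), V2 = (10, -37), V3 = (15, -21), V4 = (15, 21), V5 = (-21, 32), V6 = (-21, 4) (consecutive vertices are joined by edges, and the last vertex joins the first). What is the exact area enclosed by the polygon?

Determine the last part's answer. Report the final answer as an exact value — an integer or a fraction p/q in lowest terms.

Step 1: total draws C(20,4) = 4845; favorable C(5,4) = 5; P = 1/969; answer 1/969
Step 2: S1 = 1/969; threaded value p + q = 970; m = -2; cross terms: (-2*-37 - 10*-3)=104, (10*-21 - 15*-37)=345, (15*21 - 15*-21)=630, (15*32 - -21*21)=921, (-21*4 - -21*32)=588, (-21*-3 - -2*4)=71; twice the area = |2659| = 2659; area = 2659/2; answer 2659/2

2659/2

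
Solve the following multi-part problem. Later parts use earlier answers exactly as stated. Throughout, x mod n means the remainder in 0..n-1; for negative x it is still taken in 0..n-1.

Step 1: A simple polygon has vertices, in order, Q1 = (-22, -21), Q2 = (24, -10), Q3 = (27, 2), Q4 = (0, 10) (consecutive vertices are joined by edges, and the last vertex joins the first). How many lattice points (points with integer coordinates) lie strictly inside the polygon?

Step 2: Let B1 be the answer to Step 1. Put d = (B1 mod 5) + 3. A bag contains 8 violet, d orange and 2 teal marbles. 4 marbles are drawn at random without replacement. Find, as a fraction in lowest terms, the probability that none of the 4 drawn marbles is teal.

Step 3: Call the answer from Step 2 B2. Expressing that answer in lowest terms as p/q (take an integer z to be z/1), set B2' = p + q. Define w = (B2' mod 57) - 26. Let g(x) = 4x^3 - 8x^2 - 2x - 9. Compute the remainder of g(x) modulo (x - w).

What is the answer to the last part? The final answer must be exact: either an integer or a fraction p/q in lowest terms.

50631

Step 1: cross terms: (-22*-10 - 24*-21)=724, (24*2 - 27*-10)=318, (27*10 - 0*2)=270, (0*-21 - -22*10)=220; twice the area = |1532| = 1532; area = 766; boundary points = 1 + 3 + 1 + 1 = 6; strictly interior points = area - boundary/2 + 1 = 764; answer 764
Step 2: B1 = 764; d = 7; total draws C(17,4) = 2380; favorable C(15,4) = 1365; P = 39/68; answer 39/68
Step 3: B2 = 39/68; threaded value p + q = 107; w = 24; remainder = value at the root: 4*(24)^3 - 8*(24)^2 - 2*(24)^1 - 9 = (55296) + (-4608) + (-48) + (-9) = 50631; answer 50631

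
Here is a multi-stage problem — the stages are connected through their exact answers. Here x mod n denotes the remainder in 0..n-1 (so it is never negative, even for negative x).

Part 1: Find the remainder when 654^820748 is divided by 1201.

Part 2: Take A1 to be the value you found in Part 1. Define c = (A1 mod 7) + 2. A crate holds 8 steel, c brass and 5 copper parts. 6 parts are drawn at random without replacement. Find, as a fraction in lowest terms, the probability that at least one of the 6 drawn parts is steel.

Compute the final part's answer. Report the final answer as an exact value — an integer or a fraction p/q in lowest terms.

Part 1: squarings mod 1201: 654^1=654, 654^2=160, 654^4=379, 654^8=722, 654^16=50, 654^32=98, 654^64=1197, 654^128=16, 654^256=256, 654^512=682, 654^1024=337, 654^2048=675, 654^4096=446, 654^8192=751, 654^16384=732, 654^32768=178, 654^65536=458, 654^131072=790, 654^262144=781, 654^524288=1054; 654^820748 = 654^4 * 654^8 * 654^512 * 654^1024 * 654^32768 * 654^262144 * 654^524288 = 648 (mod 1201); answer 648
Part 2: A1 = 648; c = 6; total draws C(19,6) = 27132; complement C(11,6) = 462; favorable 27132 - 462 = 26670; P = 635/646; answer 635/646

635/646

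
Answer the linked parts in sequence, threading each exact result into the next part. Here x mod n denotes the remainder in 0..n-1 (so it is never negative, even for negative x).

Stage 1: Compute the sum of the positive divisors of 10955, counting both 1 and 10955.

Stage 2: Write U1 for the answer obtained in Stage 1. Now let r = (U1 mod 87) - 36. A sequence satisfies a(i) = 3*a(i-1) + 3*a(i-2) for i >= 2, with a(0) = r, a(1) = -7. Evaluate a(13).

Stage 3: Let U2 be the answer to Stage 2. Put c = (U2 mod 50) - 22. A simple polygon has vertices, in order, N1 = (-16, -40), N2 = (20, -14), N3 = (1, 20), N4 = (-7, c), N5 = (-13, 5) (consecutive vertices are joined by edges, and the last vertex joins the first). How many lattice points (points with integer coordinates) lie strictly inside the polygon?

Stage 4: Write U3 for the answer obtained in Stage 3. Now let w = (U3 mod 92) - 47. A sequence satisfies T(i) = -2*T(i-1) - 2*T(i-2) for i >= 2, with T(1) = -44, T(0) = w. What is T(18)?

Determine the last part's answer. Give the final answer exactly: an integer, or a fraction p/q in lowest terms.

Stage 1: 10955 = 5 * 7 * 313; sigma = (1 + 5) * (1 + 7) * (1 + 313) = 6 * 8 * 314 = 15072; answer 15072
Stage 2: U1 = 15072; r = -15; a(2) = 3*(-7) + 3*(-15) = -66; iterating: a(2)=-66, a(3)=-219, a(4)=-855, a(5)=-3222, a(6)=-12231, a(7)=-46359, a(8)=-175770, a(9)=-666387, a(10)=-2526471, a(11)=-9578574, a(12)=-36315135, a(13)=-137681127; answer -137681127
Stage 3: U2 = -137681127; c = 1; cross terms: (-16*-14 - 20*-40)=1024, (20*20 - 1*-14)=414, (1*1 - -7*20)=141, (-7*5 - -13*1)=-22, (-13*-40 - -16*5)=600; twice the area = |2157| = 2157; area = 2157/2; boundary points = 2 + 1 + 1 + 2 + 3 = 9; strictly interior points = area - boundary/2 + 1 = 1075; answer 1075
Stage 4: U3 = 1075; w = 16; T(2) = -2*(-44) - 2*(16) = 56; iterating: T(2)=56, T(3)=-24, T(4)=-64, T(5)=176, T(6)=-224, T(7)=96, T(8)=256, T(9)=-704, T(10)=896, T(11)=-384, T(12)=-1024, T(13)=2816, T(14)=-3584, T(15)=1536, T(16)=4096, T(17)=-11264, T(18)=14336; answer 14336

14336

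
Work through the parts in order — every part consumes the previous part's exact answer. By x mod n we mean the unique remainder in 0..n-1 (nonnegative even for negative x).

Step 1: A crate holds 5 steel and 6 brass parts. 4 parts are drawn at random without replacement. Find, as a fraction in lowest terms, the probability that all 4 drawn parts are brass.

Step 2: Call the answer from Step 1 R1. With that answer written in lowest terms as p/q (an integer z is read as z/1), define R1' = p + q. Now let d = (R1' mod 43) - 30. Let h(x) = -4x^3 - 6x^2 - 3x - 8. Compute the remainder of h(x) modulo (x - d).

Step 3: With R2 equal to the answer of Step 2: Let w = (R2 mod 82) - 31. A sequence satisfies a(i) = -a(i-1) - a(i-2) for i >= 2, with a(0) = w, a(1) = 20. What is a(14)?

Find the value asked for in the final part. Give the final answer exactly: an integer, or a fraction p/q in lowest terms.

-14

Step 1: total draws C(11,4) = 330; favorable C(6,4) = 15; P = 1/22; answer 1/22
Step 2: R1 = 1/22; threaded value p + q = 23; d = -7; remainder = value at the root: -4*(-7)^3 - 6*(-7)^2 - 3*(-7)^1 - 8 = (1372) + (-294) + (21) + (-8) = 1091; answer 1091
Step 3: R2 = 1091; w = -6; a(2) = -1*(20) - 1*(-6) = -14; iterating: a(2)=-14, a(3)=-6, a(4)=20, a(5)=-14, a(6)=-6, a(7)=20, a(8)=-14, a(9)=-6, a(10)=20, a(11)=-14, a(12)=-6, a(13)=20, a(14)=-14; answer -14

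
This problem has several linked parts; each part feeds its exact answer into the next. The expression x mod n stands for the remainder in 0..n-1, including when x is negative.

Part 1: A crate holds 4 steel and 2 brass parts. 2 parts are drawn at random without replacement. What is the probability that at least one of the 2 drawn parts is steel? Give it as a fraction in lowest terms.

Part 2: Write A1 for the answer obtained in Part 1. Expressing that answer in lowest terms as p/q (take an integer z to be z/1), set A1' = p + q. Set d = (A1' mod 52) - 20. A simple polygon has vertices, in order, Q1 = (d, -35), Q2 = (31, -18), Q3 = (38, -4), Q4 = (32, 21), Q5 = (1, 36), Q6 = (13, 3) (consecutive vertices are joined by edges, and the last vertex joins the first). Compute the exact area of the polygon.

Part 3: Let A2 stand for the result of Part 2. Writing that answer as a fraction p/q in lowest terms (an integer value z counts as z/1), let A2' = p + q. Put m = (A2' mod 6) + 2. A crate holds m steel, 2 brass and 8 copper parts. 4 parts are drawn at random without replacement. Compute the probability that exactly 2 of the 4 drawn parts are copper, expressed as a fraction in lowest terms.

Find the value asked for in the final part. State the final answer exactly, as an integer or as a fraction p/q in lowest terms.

Part 1: total draws C(6,2) = 15; complement C(2,2) = 1; favorable 15 - 1 = 14; P = 14/15; answer 14/15
Part 2: A1 = 14/15; threaded value p + q = 29; d = 9; cross terms: (9*-18 - 31*-35)=923, (31*-4 - 38*-18)=560, (38*21 - 32*-4)=926, (32*36 - 1*21)=1131, (1*3 - 13*36)=-465, (13*-35 - 9*3)=-482; twice the area = |2593| = 2593; area = 2593/2; answer 2593/2
Part 3: A2 = 2593/2; threaded value p + q = 2595; m = 5; total draws C(15,4) = 1365; favorable C(8,2)*C(7,2) = 588; P = 28/65; answer 28/65

28/65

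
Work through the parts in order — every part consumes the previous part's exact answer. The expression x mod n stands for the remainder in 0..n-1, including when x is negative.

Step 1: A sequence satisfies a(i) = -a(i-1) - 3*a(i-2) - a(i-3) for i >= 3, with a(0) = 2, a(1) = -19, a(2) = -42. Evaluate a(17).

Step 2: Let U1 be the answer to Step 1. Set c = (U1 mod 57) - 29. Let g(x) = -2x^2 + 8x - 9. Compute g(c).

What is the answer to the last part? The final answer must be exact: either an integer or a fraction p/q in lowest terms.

-51

Step 1: a(3) = -1*(-42) - 3*(-19) - 1*(2) = 97; iterating: a(3)=97, a(4)=48, a(5)=-297, a(6)=56, a(7)=787, a(8)=-658, a(9)=-1759, a(10)=2946, a(11)=2989, a(12)=-10068, a(13)=-1845, a(14)=29060, a(15)=-13457, a(16)=-71878, a(17)=83189; answer 83189
Step 2: U1 = 83189; c = -3; -2*(-3)^2 + 8*(-3)^1 - 9 = (-18) + (-24) + (-9) = -51; answer -51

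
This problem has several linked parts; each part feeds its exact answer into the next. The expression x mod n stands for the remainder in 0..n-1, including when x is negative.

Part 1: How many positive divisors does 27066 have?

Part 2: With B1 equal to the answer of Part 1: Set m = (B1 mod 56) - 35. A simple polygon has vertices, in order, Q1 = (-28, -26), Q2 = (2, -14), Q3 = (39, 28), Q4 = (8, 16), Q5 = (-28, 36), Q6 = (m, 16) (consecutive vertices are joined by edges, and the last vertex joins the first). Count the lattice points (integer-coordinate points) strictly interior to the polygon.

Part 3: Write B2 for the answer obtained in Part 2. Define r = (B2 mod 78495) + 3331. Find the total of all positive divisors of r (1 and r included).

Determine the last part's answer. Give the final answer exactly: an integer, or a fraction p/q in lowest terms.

12740

Part 1: 27066 = 2 * 3 * 13 * 347; number of divisors = (1+1) * (1+1) * (1+1) * (1+1) = 16; answer 16
Part 2: B1 = 16; m = -19; cross terms: (-28*-14 - 2*-26)=444, (2*28 - 39*-14)=602, (39*16 - 8*28)=400, (8*36 - -28*16)=736, (-28*16 - -19*36)=236, (-19*-26 - -28*16)=942; twice the area = |3360| = 3360; area = 1680; boundary points = 6 + 1 + 1 + 4 + 1 + 3 = 16; strictly interior points = area - boundary/2 + 1 = 1673; answer 1673
Part 3: B2 = 1673; r = 5004; 5004 = 2^2 * 3^2 * 139; sigma = (1 + 2 + 4) * (1 + 3 + 9) * (1 + 139) = 7 * 13 * 140 = 12740; answer 12740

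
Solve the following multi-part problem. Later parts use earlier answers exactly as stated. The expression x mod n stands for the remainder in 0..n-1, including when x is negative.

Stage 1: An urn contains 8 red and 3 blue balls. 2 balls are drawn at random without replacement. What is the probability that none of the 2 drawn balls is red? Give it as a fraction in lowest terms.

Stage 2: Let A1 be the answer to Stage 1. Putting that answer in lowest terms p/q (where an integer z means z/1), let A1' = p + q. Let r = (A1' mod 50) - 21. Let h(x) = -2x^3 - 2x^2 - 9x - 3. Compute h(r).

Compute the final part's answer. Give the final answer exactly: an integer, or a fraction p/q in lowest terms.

Stage 1: total draws C(11,2) = 55; favorable C(3,2) = 3; P = 3/55; answer 3/55
Stage 2: A1 = 3/55; threaded value p + q = 58; r = -13; -2*(-13)^3 - 2*(-13)^2 - 9*(-13)^1 - 3 = (4394) + (-338) + (117) + (-3) = 4170; answer 4170

4170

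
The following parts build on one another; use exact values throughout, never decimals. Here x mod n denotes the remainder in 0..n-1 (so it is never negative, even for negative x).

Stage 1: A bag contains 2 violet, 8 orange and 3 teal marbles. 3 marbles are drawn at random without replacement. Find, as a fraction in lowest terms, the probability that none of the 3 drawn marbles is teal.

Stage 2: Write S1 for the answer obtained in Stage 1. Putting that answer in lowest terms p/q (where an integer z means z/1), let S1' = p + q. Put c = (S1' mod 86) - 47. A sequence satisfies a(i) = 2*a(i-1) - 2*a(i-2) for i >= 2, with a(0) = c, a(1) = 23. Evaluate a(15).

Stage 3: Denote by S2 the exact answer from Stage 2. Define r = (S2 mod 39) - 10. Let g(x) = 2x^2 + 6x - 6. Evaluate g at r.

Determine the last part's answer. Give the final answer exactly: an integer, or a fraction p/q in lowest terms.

210

Stage 1: total draws C(13,3) = 286; favorable C(10,3) = 120; P = 60/143; answer 60/143
Stage 2: S1 = 60/143; threaded value p + q = 203; c = -16; a(2) = 2*(23) - 2*(-16) = 78; iterating: a(2)=78, a(3)=110, a(4)=64, a(5)=-92, a(6)=-312, a(7)=-440, a(8)=-256, a(9)=368, a(10)=1248, a(11)=1760, a(12)=1024, a(13)=-1472, a(14)=-4992, a(15)=-7040; answer -7040
Stage 3: S2 = -7040; r = 9; 2*(9)^2 + 6*(9)^1 - 6 = (162) + (54) + (-6) = 210; answer 210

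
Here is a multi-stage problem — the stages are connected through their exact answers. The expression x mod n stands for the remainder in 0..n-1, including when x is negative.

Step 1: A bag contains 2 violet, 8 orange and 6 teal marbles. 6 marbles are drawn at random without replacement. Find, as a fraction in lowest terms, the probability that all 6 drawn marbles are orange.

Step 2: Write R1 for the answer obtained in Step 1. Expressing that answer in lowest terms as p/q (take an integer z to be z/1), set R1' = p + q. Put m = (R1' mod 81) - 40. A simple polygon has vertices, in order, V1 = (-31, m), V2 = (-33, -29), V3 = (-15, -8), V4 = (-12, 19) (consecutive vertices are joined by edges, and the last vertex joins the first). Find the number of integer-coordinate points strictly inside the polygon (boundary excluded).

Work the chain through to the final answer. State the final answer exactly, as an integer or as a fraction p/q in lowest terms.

507

Step 1: total draws C(16,6) = 8008; favorable C(8,6) = 28; P = 1/286; answer 1/286
Step 2: R1 = 1/286; threaded value p + q = 287; m = 4; cross terms: (-31*-29 - -33*4)=1031, (-33*-8 - -15*-29)=-171, (-15*19 - -12*-8)=-381, (-12*4 - -31*19)=541; twice the area = |1020| = 1020; area = 510; boundary points = 1 + 3 + 3 + 1 = 8; strictly interior points = area - boundary/2 + 1 = 507; answer 507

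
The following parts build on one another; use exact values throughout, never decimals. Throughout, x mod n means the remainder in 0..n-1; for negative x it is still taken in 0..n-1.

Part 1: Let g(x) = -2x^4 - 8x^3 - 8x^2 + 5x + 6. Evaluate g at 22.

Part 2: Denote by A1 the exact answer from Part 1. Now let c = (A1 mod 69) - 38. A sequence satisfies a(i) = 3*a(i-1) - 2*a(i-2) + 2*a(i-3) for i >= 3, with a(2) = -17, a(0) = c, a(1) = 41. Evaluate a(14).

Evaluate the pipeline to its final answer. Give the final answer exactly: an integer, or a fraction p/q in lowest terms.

-905723

Part 1: -2*(22)^4 - 8*(22)^3 - 8*(22)^2 + 5*(22)^1 + 6 = (-468512) + (-85184) + (-3872) + (110) + (6) = -557452; answer -557452
Part 2: A1 = -557452; c = 30; a(3) = 3*(-17) - 2*(41) + 2*(30) = -73; iterating: a(3)=-73, a(4)=-103, a(5)=-197, a(6)=-531, a(7)=-1405, a(8)=-3547, a(9)=-8893, a(10)=-22395, a(11)=-56493, a(12)=-142475, a(13)=-359229, a(14)=-905723; answer -905723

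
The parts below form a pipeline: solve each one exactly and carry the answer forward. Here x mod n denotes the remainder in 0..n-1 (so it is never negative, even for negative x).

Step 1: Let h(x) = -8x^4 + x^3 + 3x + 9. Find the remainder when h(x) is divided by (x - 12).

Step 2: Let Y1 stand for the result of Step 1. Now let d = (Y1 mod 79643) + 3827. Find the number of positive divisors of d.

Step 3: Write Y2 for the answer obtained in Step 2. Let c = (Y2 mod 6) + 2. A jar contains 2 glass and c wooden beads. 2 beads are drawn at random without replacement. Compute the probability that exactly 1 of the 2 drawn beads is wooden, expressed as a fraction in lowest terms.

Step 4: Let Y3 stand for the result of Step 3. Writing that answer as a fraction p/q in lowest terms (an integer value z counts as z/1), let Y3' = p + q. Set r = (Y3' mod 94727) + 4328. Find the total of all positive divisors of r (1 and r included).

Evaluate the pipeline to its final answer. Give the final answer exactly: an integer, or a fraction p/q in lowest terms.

Step 1: remainder = value at the root: -8*(12)^4 + 1*(12)^3 + 3*(12)^1 + 9 = (-165888) + (1728) + (36) + (9) = -164115; answer -164115
Step 2: Y1 = -164115; d = 78641; 78641 = 19 * 4139; number of divisors = (1+1) * (1+1) = 4; answer 4
Step 3: Y2 = 4; c = 6; total draws C(8,2) = 28; favorable C(6,1)*C(2,1) = 12; P = 3/7; answer 3/7
Step 4: Y3 = 3/7; threaded value p + q = 10; r = 4338; 4338 = 2 * 3^2 * 241; sigma = (1 + 2) * (1 + 3 + 9) * (1 + 241) = 3 * 13 * 242 = 9438; answer 9438

9438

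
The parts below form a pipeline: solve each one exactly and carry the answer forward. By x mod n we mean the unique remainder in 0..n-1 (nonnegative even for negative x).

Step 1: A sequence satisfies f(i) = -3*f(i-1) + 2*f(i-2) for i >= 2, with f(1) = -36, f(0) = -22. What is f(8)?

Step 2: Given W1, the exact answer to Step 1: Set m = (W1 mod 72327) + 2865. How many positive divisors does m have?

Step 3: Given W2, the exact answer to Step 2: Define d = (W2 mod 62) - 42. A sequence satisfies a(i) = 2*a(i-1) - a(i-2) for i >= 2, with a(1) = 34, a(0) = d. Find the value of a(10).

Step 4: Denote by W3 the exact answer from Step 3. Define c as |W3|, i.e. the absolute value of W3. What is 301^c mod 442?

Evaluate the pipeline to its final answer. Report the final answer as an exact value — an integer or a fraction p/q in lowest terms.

179

Step 1: f(2) = -3*(-36) + 2*(-22) = 64; iterating: f(2)=64, f(3)=-264, f(4)=920, f(5)=-3288, f(6)=11704, f(7)=-41688, f(8)=148472; answer 148472
Step 2: W1 = 148472; m = 6683; 6683 = 41 * 163; number of divisors = (1+1) * (1+1) = 4; answer 4
Step 3: W2 = 4; d = -38; a(2) = 2*(34) - 1*(-38) = 106; iterating: a(2)=106, a(3)=178, a(4)=250, a(5)=322, a(6)=394, a(7)=466, a(8)=538, a(9)=610, a(10)=682; answer 682
Step 4: W3 = 682; c = 682; squarings mod 442: 301^1=301, 301^2=433, 301^4=81, 301^8=373, 301^16=341, 301^32=35, 301^64=341, 301^128=35, 301^256=341, 301^512=35; 301^682 = 301^2 * 301^8 * 301^32 * 301^128 * 301^512 = 179 (mod 442); answer 179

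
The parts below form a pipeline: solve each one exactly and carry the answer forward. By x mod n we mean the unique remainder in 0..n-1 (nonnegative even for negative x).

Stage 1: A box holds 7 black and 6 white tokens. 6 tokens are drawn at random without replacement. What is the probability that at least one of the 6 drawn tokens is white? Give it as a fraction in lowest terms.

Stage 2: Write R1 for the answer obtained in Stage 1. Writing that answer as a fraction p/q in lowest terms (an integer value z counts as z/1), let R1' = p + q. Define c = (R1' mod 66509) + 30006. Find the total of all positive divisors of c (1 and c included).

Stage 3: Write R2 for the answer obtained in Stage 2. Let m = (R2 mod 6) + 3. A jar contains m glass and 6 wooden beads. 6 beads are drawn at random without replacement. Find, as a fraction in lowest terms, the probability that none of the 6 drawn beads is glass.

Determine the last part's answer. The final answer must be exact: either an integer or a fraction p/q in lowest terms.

Stage 1: total draws C(13,6) = 1716; complement C(7,6) = 7; favorable 1716 - 7 = 1709; P = 1709/1716; answer 1709/1716
Stage 2: R1 = 1709/1716; threaded value p + q = 3425; c = 33431; 33431 = 101 * 331; sigma = (1 + 101) * (1 + 331) = 102 * 332 = 33864; answer 33864
Stage 3: R2 = 33864; m = 3; total draws C(9,6) = 84; favorable C(6,6) = 1; P = 1/84; answer 1/84

1/84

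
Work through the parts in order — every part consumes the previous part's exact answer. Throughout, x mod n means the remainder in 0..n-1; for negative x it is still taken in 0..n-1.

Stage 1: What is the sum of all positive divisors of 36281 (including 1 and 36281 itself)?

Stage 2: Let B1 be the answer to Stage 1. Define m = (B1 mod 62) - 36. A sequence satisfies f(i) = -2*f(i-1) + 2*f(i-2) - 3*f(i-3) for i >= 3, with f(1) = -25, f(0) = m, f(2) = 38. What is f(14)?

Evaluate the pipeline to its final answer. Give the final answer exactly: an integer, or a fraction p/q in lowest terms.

20971478

Stage 1: 36281 = 7 * 71 * 73; sigma = (1 + 7) * (1 + 71) * (1 + 73) = 8 * 72 * 74 = 42624; answer 42624
Stage 2: B1 = 42624; m = -6; f(3) = -2*(38) + 2*(-25) - 3*(-6) = -108; iterating: f(3)=-108, f(4)=367, f(5)=-1064, f(6)=3186, f(7)=-9601, f(8)=28766, f(9)=-86292, f(10)=258919, f(11)=-776720, f(12)=2330154, f(13)=-6990505, f(14)=20971478; answer 20971478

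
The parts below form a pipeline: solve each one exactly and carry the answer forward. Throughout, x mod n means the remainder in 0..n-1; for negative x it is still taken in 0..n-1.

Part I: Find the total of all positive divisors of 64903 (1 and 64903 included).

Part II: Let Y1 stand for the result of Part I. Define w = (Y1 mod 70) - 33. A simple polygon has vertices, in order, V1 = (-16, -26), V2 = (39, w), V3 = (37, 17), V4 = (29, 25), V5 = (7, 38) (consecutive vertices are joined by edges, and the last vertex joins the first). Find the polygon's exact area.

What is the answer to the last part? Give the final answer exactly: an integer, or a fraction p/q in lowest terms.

3727/2

Part I: 64903 = 41 * 1583; sigma = (1 + 41) * (1 + 1583) = 42 * 1584 = 66528; answer 66528
Part II: Y1 = 66528; w = -5; cross terms: (-16*-5 - 39*-26)=1094, (39*17 - 37*-5)=848, (37*25 - 29*17)=432, (29*38 - 7*25)=927, (7*-26 - -16*38)=426; twice the area = |3727| = 3727; area = 3727/2; answer 3727/2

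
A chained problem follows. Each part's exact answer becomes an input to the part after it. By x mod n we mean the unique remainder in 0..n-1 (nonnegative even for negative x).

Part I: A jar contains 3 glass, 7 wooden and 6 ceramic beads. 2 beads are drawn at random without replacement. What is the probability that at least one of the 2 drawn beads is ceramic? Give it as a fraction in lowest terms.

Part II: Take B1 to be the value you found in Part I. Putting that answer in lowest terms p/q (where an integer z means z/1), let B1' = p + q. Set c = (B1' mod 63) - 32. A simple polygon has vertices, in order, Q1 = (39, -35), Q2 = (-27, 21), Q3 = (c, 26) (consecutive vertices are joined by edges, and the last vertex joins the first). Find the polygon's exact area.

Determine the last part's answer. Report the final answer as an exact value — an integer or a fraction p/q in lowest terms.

Part I: total draws C(16,2) = 120; complement C(10,2) = 45; favorable 120 - 45 = 75; P = 5/8; answer 5/8
Part II: B1 = 5/8; threaded value p + q = 13; c = -19; cross terms: (39*21 - -27*-35)=-126, (-27*26 - -19*21)=-303, (-19*-35 - 39*26)=-349; twice the area = |-778| = 778; area = 389; answer 389

389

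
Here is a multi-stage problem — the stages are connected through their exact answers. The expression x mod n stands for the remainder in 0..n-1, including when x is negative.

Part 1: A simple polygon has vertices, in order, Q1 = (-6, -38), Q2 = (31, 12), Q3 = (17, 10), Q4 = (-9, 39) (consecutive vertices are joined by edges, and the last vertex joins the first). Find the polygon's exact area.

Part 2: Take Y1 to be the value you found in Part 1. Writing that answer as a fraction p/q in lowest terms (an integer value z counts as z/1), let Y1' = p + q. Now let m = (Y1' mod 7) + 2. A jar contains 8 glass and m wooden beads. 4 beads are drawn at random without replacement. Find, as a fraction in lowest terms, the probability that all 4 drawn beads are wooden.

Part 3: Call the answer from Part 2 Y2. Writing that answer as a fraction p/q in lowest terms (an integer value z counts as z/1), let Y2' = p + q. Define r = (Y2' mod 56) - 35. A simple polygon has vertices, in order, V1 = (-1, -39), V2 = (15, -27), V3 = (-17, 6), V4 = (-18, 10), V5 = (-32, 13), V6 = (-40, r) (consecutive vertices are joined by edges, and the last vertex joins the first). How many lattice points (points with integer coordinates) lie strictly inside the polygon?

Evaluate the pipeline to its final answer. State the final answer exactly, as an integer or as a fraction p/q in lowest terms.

Part 1: cross terms: (-6*12 - 31*-38)=1106, (31*10 - 17*12)=106, (17*39 - -9*10)=753, (-9*-38 - -6*39)=576; twice the area = |2541| = 2541; area = 2541/2; answer 2541/2
Part 2: Y1 = 2541/2; threaded value p + q = 2543; m = 4; total draws C(12,4) = 495; favorable C(4,4) = 1; P = 1/495; answer 1/495
Part 3: Y2 = 1/495; threaded value p + q = 496; r = 13; cross terms: (-1*-27 - 15*-39)=612, (15*6 - -17*-27)=-369, (-17*10 - -18*6)=-62, (-18*13 - -32*10)=86, (-32*13 - -40*13)=104, (-40*-39 - -1*13)=1573; twice the area = |1944| = 1944; area = 972; boundary points = 4 + 1 + 1 + 1 + 8 + 13 = 28; strictly interior points = area - boundary/2 + 1 = 959; answer 959

959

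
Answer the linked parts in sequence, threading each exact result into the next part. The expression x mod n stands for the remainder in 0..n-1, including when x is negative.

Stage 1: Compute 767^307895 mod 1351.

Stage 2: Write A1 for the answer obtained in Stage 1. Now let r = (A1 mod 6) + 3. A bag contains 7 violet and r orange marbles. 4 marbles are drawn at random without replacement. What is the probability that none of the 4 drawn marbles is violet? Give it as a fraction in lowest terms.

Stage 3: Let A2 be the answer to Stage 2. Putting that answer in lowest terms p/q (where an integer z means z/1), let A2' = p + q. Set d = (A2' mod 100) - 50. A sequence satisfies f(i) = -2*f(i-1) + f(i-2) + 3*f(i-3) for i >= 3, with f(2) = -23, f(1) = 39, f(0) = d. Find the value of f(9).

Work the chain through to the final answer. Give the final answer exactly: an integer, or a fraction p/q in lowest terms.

-2517

Stage 1: squarings mod 1351: 767^1=767, 767^2=604, 767^4=46, 767^8=765, 767^16=242, 767^32=471, 767^64=277, 767^128=1073, 767^256=277, 767^512=1073, 767^1024=277, 767^2048=1073, 767^4096=277, 767^8192=1073, 767^16384=277, 767^32768=1073, 767^65536=277, 767^131072=1073, 767^262144=277; 767^307895 = 767^1 * 767^2 * 767^4 * 767^16 * 767^32 * 767^128 * 767^512 * 767^4096 * 767^8192 * 767^32768 * 767^262144 = 163 (mod 1351); answer 163
Stage 2: A1 = 163; r = 4; total draws C(11,4) = 330; favorable C(4,4) = 1; P = 1/330; answer 1/330
Stage 3: A2 = 1/330; threaded value p + q = 331; d = -19; f(3) = -2*(-23) + 1*(39) + 3*(-19) = 28; iterating: f(3)=28, f(4)=38, f(5)=-117, f(6)=356, f(7)=-715, f(8)=1435, f(9)=-2517; answer -2517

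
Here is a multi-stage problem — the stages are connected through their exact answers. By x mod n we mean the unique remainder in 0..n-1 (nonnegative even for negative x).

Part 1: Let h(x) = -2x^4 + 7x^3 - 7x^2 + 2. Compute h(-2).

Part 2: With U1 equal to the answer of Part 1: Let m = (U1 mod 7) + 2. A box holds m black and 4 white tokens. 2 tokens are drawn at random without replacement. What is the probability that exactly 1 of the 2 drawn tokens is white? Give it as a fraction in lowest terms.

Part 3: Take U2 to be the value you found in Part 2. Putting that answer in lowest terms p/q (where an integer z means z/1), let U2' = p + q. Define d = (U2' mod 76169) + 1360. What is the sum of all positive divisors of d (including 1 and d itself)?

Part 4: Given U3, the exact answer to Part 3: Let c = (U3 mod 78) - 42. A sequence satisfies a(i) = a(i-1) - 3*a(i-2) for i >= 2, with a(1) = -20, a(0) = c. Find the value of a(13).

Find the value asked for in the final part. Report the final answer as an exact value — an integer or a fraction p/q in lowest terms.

21580

Part 1: -2*(-2)^4 + 7*(-2)^3 - 7*(-2)^2 + 2 = (-32) + (-56) + (-28) + (2) = -114; answer -114
Part 2: U1 = -114; m = 7; total draws C(11,2) = 55; favorable C(4,1)*C(7,1) = 28; P = 28/55; answer 28/55
Part 3: U2 = 28/55; threaded value p + q = 83; d = 1443; 1443 = 3 * 13 * 37; sigma = (1 + 3) * (1 + 13) * (1 + 37) = 4 * 14 * 38 = 2128; answer 2128
Part 4: U3 = 2128; c = -20; a(2) = 1*(-20) - 3*(-20) = 40; iterating: a(2)=40, a(3)=100, a(4)=-20, a(5)=-320, a(6)=-260, a(7)=700, a(8)=1480, a(9)=-620, a(10)=-5060, a(11)=-3200, a(12)=11980, a(13)=21580; answer 21580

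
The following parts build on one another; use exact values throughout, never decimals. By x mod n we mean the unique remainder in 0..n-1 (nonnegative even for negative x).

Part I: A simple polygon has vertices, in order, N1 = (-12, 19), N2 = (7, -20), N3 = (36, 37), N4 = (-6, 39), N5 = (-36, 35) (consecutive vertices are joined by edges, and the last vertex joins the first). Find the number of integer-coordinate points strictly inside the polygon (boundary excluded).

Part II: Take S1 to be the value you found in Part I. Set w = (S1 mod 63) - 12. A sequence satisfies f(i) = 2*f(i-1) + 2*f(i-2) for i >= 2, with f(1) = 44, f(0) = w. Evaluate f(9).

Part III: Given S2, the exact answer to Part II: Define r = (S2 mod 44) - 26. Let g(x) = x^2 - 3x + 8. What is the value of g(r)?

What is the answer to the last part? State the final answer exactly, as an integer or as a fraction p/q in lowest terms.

Part I: cross terms: (-12*-20 - 7*19)=107, (7*37 - 36*-20)=979, (36*39 - -6*37)=1626, (-6*35 - -36*39)=1194, (-36*19 - -12*35)=-264; twice the area = |3642| = 3642; area = 1821; boundary points = 1 + 1 + 2 + 2 + 8 = 14; strictly interior points = area - boundary/2 + 1 = 1815; answer 1815
Part II: S1 = 1815; w = 39; f(2) = 2*(44) + 2*(39) = 166; iterating: f(2)=166, f(3)=420, f(4)=1172, f(5)=3184, f(6)=8712, f(7)=23792, f(8)=65008, f(9)=177600; answer 177600
Part III: S2 = 177600; r = -10; 1*(-10)^2 - 3*(-10)^1 + 8 = (100) + (30) + (8) = 138; answer 138

138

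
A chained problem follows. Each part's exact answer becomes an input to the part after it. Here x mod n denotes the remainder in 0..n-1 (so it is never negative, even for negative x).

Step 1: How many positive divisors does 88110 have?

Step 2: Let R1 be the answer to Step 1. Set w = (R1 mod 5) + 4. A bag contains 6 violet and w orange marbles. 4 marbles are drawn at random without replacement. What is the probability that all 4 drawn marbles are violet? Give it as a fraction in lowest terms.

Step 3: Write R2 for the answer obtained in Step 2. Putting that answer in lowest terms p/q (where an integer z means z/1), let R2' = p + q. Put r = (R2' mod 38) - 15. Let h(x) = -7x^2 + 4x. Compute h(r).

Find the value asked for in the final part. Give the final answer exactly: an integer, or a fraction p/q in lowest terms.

Step 1: 88110 = 2 * 3^2 * 5 * 11 * 89; number of divisors = (1+1) * (2+1) * (1+1) * (1+1) * (1+1) = 48; answer 48
Step 2: R1 = 48; w = 7; total draws C(13,4) = 715; favorable C(6,4) = 15; P = 3/143; answer 3/143
Step 3: R2 = 3/143; threaded value p + q = 146; r = 17; -7*(17)^2 + 4*(17)^1 = (-2023) + (68) = -1955; answer -1955

-1955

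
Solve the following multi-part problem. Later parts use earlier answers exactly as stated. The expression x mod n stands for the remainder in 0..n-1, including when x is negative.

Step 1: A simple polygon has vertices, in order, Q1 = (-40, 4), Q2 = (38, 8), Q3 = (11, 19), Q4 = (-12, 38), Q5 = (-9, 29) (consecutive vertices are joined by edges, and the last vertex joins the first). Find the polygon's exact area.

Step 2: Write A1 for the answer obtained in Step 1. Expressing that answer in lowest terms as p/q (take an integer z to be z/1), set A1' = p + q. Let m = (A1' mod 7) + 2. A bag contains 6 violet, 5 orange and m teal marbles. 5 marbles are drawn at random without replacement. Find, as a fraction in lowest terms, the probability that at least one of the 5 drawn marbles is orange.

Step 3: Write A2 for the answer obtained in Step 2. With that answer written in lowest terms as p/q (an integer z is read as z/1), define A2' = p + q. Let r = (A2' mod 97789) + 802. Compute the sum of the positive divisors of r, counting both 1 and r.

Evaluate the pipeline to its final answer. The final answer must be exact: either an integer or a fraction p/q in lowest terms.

2808

Step 1: cross terms: (-40*8 - 38*4)=-472, (38*19 - 11*8)=634, (11*38 - -12*19)=646, (-12*29 - -9*38)=-6, (-9*4 - -40*29)=1124; twice the area = |1926| = 1926; area = 963; answer 963
Step 2: A1 = 963; threaded value p + q = 964; m = 7; total draws C(18,5) = 8568; complement C(13,5) = 1287; favorable 8568 - 1287 = 7281; P = 809/952; answer 809/952
Step 3: A2 = 809/952; threaded value p + q = 1761; r = 2563; 2563 = 11 * 233; sigma = (1 + 11) * (1 + 233) = 12 * 234 = 2808; answer 2808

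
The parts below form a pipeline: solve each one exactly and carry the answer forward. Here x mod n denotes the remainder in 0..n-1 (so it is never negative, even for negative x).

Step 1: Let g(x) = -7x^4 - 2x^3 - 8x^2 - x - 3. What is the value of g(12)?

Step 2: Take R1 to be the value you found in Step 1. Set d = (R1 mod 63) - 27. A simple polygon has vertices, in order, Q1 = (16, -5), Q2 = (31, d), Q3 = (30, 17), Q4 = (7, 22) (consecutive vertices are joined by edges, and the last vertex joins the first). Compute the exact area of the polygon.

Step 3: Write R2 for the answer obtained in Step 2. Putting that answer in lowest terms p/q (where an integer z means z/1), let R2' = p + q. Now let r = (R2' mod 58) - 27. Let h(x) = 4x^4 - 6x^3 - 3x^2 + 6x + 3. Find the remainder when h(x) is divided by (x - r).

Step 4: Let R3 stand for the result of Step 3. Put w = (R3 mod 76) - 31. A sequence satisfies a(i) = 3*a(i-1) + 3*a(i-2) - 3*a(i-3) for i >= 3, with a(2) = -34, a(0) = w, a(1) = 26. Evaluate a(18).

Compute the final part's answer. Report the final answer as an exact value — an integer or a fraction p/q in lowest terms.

-8501272866

Step 1: -7*(12)^4 - 2*(12)^3 - 8*(12)^2 - 1*(12)^1 - 3 = (-145152) + (-3456) + (-1152) + (-12) + (-3) = -149775; answer -149775
Step 2: R1 = -149775; d = 12; cross terms: (16*12 - 31*-5)=347, (31*17 - 30*12)=167, (30*22 - 7*17)=541, (7*-5 - 16*22)=-387; twice the area = |668| = 668; area = 334; answer 334
Step 3: R2 = 334; threaded value p + q = 335; r = 18; remainder = value at the root: 4*(18)^4 - 6*(18)^3 - 3*(18)^2 + 6*(18)^1 + 3 = (419904) + (-34992) + (-972) + (108) + (3) = 384051; answer 384051
Step 4: R3 = 384051; w = -8; a(3) = 3*(-34) + 3*(26) - 3*(-8) = 0; iterating: a(3)=0, a(4)=-180, a(5)=-438, a(6)=-1854, a(7)=-6336, a(8)=-23256, a(9)=-83214, a(10)=-300402, a(11)=-1081080, a(12)=-3894804, a(13)=-14026446, a(14)=-50520510, a(15)=-181956456, a(16)=-655351560, a(17)=-2360362518, a(18)=-8501272866; answer -8501272866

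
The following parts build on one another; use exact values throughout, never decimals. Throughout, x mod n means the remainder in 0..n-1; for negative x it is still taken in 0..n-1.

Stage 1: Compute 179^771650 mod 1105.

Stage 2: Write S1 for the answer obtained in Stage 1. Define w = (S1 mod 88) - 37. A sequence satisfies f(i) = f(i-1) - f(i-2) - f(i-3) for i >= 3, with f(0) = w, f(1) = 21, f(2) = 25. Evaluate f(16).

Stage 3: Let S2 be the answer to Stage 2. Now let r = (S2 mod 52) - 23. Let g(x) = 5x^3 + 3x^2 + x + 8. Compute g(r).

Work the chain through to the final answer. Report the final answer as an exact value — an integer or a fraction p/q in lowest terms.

Stage 1: squarings mod 1105: 179^1=179, 179^2=1101, 179^4=16, 179^8=256, 179^16=341, 179^32=256, 179^64=341, 179^128=256, 179^256=341, 179^512=256, 179^1024=341, 179^2048=256, 179^4096=341, 179^8192=256, 179^16384=341, 179^32768=256, 179^65536=341, 179^131072=256, 179^262144=341, 179^524288=256; 179^771650 = 179^2 * 179^64 * 179^512 * 179^1024 * 179^16384 * 179^32768 * 179^65536 * 179^131072 * 179^524288 = 1101 (mod 1105); answer 1101
Stage 2: S1 = 1101; w = 8; f(3) = 1*(25) - 1*(21) - 1*(8) = -4; iterating: f(3)=-4, f(4)=-50, f(5)=-71, f(6)=-17, f(7)=104, f(8)=192, f(9)=105, f(10)=-191, f(11)=-488, f(12)=-402, f(13)=277, f(14)=1167, f(15)=1292, f(16)=-152; answer -152
Stage 3: S2 = -152; r = -19; 5*(-19)^3 + 3*(-19)^2 + 1*(-19)^1 + 8 = (-34295) + (1083) + (-19) + (8) = -33223; answer -33223

-33223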